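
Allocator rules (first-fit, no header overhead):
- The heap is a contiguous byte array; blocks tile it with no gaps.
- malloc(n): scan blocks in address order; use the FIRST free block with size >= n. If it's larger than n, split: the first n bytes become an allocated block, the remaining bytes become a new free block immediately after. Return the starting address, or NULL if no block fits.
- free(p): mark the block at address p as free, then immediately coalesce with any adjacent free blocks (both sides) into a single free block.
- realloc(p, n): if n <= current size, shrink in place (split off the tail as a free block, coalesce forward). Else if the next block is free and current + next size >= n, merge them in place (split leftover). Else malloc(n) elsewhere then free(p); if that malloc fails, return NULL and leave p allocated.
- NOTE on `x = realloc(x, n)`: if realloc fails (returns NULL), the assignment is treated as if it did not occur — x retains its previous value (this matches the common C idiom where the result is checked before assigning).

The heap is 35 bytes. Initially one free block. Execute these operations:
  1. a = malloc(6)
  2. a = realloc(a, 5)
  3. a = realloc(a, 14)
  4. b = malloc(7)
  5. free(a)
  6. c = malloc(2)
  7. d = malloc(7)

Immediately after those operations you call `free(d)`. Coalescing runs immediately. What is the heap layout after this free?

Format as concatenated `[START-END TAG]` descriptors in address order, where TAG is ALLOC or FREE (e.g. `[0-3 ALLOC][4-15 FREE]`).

Op 1: a = malloc(6) -> a = 0; heap: [0-5 ALLOC][6-34 FREE]
Op 2: a = realloc(a, 5) -> a = 0; heap: [0-4 ALLOC][5-34 FREE]
Op 3: a = realloc(a, 14) -> a = 0; heap: [0-13 ALLOC][14-34 FREE]
Op 4: b = malloc(7) -> b = 14; heap: [0-13 ALLOC][14-20 ALLOC][21-34 FREE]
Op 5: free(a) -> (freed a); heap: [0-13 FREE][14-20 ALLOC][21-34 FREE]
Op 6: c = malloc(2) -> c = 0; heap: [0-1 ALLOC][2-13 FREE][14-20 ALLOC][21-34 FREE]
Op 7: d = malloc(7) -> d = 2; heap: [0-1 ALLOC][2-8 ALLOC][9-13 FREE][14-20 ALLOC][21-34 FREE]
free(d): d = 2 -> block [2-8 ALLOC]; mark free, coalesce with adjacent free neighbors -> [0-1 ALLOC][2-13 FREE][14-20 ALLOC][21-34 FREE]

Answer: [0-1 ALLOC][2-13 FREE][14-20 ALLOC][21-34 FREE]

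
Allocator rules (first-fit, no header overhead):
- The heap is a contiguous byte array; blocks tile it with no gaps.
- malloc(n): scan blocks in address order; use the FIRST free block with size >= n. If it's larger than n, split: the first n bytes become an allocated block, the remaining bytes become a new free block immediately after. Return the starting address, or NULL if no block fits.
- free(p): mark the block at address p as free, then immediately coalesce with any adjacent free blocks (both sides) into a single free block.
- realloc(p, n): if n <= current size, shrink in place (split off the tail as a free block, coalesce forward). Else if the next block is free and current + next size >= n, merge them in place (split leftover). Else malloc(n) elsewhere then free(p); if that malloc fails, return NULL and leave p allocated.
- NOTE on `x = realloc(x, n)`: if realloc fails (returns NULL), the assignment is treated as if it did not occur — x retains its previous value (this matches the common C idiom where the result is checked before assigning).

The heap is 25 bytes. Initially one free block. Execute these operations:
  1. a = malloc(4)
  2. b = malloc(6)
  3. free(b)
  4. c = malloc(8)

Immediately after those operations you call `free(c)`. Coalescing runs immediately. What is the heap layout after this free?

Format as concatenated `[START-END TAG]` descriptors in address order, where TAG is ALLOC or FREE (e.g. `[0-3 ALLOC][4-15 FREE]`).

Answer: [0-3 ALLOC][4-24 FREE]

Derivation:
Op 1: a = malloc(4) -> a = 0; heap: [0-3 ALLOC][4-24 FREE]
Op 2: b = malloc(6) -> b = 4; heap: [0-3 ALLOC][4-9 ALLOC][10-24 FREE]
Op 3: free(b) -> (freed b); heap: [0-3 ALLOC][4-24 FREE]
Op 4: c = malloc(8) -> c = 4; heap: [0-3 ALLOC][4-11 ALLOC][12-24 FREE]
free(c): c = 4 -> block [4-11 ALLOC]; mark free, coalesce with adjacent free neighbors -> [0-3 ALLOC][4-24 FREE]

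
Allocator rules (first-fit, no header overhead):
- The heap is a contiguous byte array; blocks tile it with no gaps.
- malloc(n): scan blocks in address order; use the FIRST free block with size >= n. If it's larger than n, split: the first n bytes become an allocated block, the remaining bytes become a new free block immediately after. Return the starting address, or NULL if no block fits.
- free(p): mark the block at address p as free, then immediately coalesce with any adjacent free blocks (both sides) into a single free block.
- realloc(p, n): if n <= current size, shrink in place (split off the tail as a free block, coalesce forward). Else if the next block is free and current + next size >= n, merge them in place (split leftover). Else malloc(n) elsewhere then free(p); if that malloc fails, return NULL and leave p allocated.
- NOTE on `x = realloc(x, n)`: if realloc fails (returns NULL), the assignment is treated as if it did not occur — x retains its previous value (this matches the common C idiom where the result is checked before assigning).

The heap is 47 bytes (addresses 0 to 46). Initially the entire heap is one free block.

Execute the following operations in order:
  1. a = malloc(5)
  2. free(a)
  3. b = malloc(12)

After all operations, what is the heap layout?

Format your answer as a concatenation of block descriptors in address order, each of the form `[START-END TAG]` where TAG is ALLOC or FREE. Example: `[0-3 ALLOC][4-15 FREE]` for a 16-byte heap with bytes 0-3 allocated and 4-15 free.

Answer: [0-11 ALLOC][12-46 FREE]

Derivation:
Op 1: a = malloc(5) -> a = 0; heap: [0-4 ALLOC][5-46 FREE]
Op 2: free(a) -> (freed a); heap: [0-46 FREE]
Op 3: b = malloc(12) -> b = 0; heap: [0-11 ALLOC][12-46 FREE]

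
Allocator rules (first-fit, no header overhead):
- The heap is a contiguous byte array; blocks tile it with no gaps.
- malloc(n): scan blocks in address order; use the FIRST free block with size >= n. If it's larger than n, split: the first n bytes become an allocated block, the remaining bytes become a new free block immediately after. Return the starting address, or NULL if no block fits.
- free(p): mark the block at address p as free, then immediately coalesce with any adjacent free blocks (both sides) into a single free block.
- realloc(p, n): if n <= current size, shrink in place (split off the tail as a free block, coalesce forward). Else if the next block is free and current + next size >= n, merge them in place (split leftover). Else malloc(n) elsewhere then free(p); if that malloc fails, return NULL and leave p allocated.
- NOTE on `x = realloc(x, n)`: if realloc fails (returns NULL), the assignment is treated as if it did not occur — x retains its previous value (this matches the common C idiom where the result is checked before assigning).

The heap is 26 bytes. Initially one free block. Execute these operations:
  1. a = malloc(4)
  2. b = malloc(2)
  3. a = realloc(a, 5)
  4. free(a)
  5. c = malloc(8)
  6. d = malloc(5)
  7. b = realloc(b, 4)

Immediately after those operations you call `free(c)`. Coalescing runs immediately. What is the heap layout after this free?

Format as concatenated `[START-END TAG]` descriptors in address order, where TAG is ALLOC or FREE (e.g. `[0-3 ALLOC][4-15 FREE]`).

Answer: [0-3 ALLOC][4-13 FREE][14-18 ALLOC][19-25 FREE]

Derivation:
Op 1: a = malloc(4) -> a = 0; heap: [0-3 ALLOC][4-25 FREE]
Op 2: b = malloc(2) -> b = 4; heap: [0-3 ALLOC][4-5 ALLOC][6-25 FREE]
Op 3: a = realloc(a, 5) -> a = 6; heap: [0-3 FREE][4-5 ALLOC][6-10 ALLOC][11-25 FREE]
Op 4: free(a) -> (freed a); heap: [0-3 FREE][4-5 ALLOC][6-25 FREE]
Op 5: c = malloc(8) -> c = 6; heap: [0-3 FREE][4-5 ALLOC][6-13 ALLOC][14-25 FREE]
Op 6: d = malloc(5) -> d = 14; heap: [0-3 FREE][4-5 ALLOC][6-13 ALLOC][14-18 ALLOC][19-25 FREE]
Op 7: b = realloc(b, 4) -> b = 0; heap: [0-3 ALLOC][4-5 FREE][6-13 ALLOC][14-18 ALLOC][19-25 FREE]
free(c): c = 6 -> block [6-13 ALLOC]; mark free, coalesce with adjacent free neighbors -> [0-3 ALLOC][4-13 FREE][14-18 ALLOC][19-25 FREE]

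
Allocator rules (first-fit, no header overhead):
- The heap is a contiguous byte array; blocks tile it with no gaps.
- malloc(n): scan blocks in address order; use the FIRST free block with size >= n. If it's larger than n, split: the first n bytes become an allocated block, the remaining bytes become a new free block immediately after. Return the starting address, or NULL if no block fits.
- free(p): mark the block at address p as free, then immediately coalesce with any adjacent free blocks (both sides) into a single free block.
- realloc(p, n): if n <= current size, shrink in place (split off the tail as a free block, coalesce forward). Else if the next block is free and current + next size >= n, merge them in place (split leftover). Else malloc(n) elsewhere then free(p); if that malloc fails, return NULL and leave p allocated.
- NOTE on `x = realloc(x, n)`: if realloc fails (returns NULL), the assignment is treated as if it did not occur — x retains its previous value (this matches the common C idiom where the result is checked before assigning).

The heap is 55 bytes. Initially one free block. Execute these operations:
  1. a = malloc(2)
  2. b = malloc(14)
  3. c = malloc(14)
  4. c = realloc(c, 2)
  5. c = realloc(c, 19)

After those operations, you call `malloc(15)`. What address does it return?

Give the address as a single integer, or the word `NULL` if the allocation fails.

Answer: 35

Derivation:
Op 1: a = malloc(2) -> a = 0; heap: [0-1 ALLOC][2-54 FREE]
Op 2: b = malloc(14) -> b = 2; heap: [0-1 ALLOC][2-15 ALLOC][16-54 FREE]
Op 3: c = malloc(14) -> c = 16; heap: [0-1 ALLOC][2-15 ALLOC][16-29 ALLOC][30-54 FREE]
Op 4: c = realloc(c, 2) -> c = 16; heap: [0-1 ALLOC][2-15 ALLOC][16-17 ALLOC][18-54 FREE]
Op 5: c = realloc(c, 19) -> c = 16; heap: [0-1 ALLOC][2-15 ALLOC][16-34 ALLOC][35-54 FREE]
malloc(15): first-fit scan over [0-1 ALLOC][2-15 ALLOC][16-34 ALLOC][35-54 FREE] -> 35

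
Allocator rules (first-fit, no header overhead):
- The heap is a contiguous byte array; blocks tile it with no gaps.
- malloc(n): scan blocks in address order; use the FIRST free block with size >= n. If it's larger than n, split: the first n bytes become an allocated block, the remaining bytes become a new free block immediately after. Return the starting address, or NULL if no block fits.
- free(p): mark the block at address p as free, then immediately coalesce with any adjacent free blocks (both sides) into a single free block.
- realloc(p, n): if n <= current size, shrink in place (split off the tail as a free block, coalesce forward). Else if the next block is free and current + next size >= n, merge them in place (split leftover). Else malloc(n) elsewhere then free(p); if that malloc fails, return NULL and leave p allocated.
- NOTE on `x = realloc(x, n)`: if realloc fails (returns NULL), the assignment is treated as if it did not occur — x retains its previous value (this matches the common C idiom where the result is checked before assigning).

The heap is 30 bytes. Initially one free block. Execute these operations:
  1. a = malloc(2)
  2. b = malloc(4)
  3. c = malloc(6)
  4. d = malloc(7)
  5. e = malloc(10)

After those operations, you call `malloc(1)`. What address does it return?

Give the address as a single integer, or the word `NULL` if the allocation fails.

Answer: 29

Derivation:
Op 1: a = malloc(2) -> a = 0; heap: [0-1 ALLOC][2-29 FREE]
Op 2: b = malloc(4) -> b = 2; heap: [0-1 ALLOC][2-5 ALLOC][6-29 FREE]
Op 3: c = malloc(6) -> c = 6; heap: [0-1 ALLOC][2-5 ALLOC][6-11 ALLOC][12-29 FREE]
Op 4: d = malloc(7) -> d = 12; heap: [0-1 ALLOC][2-5 ALLOC][6-11 ALLOC][12-18 ALLOC][19-29 FREE]
Op 5: e = malloc(10) -> e = 19; heap: [0-1 ALLOC][2-5 ALLOC][6-11 ALLOC][12-18 ALLOC][19-28 ALLOC][29-29 FREE]
malloc(1): first-fit scan over [0-1 ALLOC][2-5 ALLOC][6-11 ALLOC][12-18 ALLOC][19-28 ALLOC][29-29 FREE] -> 29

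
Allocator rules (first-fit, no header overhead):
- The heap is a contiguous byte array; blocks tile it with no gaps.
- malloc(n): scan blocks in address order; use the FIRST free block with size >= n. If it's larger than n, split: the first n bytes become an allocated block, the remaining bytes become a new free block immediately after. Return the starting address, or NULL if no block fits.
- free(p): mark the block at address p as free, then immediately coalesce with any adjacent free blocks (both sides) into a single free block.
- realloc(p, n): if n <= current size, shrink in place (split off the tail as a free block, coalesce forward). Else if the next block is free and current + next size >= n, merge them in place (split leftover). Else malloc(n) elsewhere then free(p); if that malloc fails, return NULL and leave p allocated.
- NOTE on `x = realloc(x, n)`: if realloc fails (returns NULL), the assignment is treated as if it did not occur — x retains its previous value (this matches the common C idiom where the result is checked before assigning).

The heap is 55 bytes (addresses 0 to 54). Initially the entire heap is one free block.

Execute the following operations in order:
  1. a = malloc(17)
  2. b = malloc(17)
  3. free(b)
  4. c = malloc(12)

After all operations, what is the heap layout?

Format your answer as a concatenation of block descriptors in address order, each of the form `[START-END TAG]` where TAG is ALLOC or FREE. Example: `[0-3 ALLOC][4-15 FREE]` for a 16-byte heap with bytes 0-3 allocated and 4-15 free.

Answer: [0-16 ALLOC][17-28 ALLOC][29-54 FREE]

Derivation:
Op 1: a = malloc(17) -> a = 0; heap: [0-16 ALLOC][17-54 FREE]
Op 2: b = malloc(17) -> b = 17; heap: [0-16 ALLOC][17-33 ALLOC][34-54 FREE]
Op 3: free(b) -> (freed b); heap: [0-16 ALLOC][17-54 FREE]
Op 4: c = malloc(12) -> c = 17; heap: [0-16 ALLOC][17-28 ALLOC][29-54 FREE]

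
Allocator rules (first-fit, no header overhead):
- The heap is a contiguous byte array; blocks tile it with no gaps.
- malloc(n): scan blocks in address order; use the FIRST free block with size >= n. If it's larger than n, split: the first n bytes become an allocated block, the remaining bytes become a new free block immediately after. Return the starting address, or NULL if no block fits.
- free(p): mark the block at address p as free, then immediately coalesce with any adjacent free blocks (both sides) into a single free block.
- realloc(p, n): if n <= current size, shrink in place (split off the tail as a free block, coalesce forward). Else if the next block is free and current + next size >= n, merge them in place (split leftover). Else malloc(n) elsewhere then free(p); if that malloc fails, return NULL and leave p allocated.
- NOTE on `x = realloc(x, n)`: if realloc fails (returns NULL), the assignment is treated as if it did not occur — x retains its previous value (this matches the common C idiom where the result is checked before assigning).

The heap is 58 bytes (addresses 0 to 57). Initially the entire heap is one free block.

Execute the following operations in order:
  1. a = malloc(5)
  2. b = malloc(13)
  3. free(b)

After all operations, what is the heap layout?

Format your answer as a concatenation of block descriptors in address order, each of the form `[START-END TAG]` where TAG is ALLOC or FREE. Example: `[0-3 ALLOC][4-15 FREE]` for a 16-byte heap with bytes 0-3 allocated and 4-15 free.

Op 1: a = malloc(5) -> a = 0; heap: [0-4 ALLOC][5-57 FREE]
Op 2: b = malloc(13) -> b = 5; heap: [0-4 ALLOC][5-17 ALLOC][18-57 FREE]
Op 3: free(b) -> (freed b); heap: [0-4 ALLOC][5-57 FREE]

Answer: [0-4 ALLOC][5-57 FREE]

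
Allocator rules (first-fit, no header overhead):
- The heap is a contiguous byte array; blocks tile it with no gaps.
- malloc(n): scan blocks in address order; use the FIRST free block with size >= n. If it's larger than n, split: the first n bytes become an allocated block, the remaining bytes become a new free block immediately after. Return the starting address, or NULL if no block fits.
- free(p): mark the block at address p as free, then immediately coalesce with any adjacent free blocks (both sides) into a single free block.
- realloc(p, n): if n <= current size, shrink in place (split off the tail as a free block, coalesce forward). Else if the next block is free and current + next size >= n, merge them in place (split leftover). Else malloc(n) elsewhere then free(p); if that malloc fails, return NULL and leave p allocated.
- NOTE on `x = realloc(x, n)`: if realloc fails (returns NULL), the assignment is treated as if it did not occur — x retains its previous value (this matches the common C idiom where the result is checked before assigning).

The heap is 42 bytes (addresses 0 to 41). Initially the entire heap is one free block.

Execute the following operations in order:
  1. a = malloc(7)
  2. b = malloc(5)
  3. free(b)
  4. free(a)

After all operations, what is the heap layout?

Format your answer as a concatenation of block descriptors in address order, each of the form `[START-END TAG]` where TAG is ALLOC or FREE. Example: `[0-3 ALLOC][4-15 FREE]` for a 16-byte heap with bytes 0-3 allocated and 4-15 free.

Answer: [0-41 FREE]

Derivation:
Op 1: a = malloc(7) -> a = 0; heap: [0-6 ALLOC][7-41 FREE]
Op 2: b = malloc(5) -> b = 7; heap: [0-6 ALLOC][7-11 ALLOC][12-41 FREE]
Op 3: free(b) -> (freed b); heap: [0-6 ALLOC][7-41 FREE]
Op 4: free(a) -> (freed a); heap: [0-41 FREE]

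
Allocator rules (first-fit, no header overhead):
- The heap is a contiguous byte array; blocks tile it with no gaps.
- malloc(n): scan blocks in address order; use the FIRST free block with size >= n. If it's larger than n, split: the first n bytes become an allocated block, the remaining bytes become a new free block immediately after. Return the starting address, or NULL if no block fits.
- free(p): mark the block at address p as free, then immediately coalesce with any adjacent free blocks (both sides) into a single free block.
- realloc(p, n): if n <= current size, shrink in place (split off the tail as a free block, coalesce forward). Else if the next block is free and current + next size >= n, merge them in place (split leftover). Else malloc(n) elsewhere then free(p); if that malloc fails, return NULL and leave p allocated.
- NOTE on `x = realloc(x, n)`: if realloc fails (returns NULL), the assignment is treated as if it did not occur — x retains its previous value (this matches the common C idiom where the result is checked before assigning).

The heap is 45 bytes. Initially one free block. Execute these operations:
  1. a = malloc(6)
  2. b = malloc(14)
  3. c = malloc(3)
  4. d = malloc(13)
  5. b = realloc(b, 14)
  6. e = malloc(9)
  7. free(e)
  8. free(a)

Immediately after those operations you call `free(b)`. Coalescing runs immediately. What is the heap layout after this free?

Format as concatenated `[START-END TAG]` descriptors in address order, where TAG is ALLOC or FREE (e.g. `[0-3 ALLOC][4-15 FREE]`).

Op 1: a = malloc(6) -> a = 0; heap: [0-5 ALLOC][6-44 FREE]
Op 2: b = malloc(14) -> b = 6; heap: [0-5 ALLOC][6-19 ALLOC][20-44 FREE]
Op 3: c = malloc(3) -> c = 20; heap: [0-5 ALLOC][6-19 ALLOC][20-22 ALLOC][23-44 FREE]
Op 4: d = malloc(13) -> d = 23; heap: [0-5 ALLOC][6-19 ALLOC][20-22 ALLOC][23-35 ALLOC][36-44 FREE]
Op 5: b = realloc(b, 14) -> b = 6; heap: [0-5 ALLOC][6-19 ALLOC][20-22 ALLOC][23-35 ALLOC][36-44 FREE]
Op 6: e = malloc(9) -> e = 36; heap: [0-5 ALLOC][6-19 ALLOC][20-22 ALLOC][23-35 ALLOC][36-44 ALLOC]
Op 7: free(e) -> (freed e); heap: [0-5 ALLOC][6-19 ALLOC][20-22 ALLOC][23-35 ALLOC][36-44 FREE]
Op 8: free(a) -> (freed a); heap: [0-5 FREE][6-19 ALLOC][20-22 ALLOC][23-35 ALLOC][36-44 FREE]
free(b): b = 6 -> block [6-19 ALLOC]; mark free, coalesce with adjacent free neighbors -> [0-19 FREE][20-22 ALLOC][23-35 ALLOC][36-44 FREE]

Answer: [0-19 FREE][20-22 ALLOC][23-35 ALLOC][36-44 FREE]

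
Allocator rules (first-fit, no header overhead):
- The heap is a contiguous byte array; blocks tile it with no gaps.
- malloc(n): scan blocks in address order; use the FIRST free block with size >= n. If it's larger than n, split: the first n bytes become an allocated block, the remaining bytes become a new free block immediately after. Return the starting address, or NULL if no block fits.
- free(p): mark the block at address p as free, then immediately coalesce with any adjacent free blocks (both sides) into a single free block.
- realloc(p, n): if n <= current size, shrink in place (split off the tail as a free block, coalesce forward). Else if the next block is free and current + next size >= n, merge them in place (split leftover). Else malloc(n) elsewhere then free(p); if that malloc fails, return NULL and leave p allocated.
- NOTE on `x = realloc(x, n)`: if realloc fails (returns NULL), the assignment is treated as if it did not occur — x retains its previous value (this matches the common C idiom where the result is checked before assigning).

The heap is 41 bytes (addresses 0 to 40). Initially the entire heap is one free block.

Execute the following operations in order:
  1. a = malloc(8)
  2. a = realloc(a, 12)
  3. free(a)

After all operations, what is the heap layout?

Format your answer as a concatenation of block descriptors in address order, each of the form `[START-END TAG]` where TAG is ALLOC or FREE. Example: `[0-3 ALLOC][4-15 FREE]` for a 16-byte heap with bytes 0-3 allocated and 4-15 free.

Answer: [0-40 FREE]

Derivation:
Op 1: a = malloc(8) -> a = 0; heap: [0-7 ALLOC][8-40 FREE]
Op 2: a = realloc(a, 12) -> a = 0; heap: [0-11 ALLOC][12-40 FREE]
Op 3: free(a) -> (freed a); heap: [0-40 FREE]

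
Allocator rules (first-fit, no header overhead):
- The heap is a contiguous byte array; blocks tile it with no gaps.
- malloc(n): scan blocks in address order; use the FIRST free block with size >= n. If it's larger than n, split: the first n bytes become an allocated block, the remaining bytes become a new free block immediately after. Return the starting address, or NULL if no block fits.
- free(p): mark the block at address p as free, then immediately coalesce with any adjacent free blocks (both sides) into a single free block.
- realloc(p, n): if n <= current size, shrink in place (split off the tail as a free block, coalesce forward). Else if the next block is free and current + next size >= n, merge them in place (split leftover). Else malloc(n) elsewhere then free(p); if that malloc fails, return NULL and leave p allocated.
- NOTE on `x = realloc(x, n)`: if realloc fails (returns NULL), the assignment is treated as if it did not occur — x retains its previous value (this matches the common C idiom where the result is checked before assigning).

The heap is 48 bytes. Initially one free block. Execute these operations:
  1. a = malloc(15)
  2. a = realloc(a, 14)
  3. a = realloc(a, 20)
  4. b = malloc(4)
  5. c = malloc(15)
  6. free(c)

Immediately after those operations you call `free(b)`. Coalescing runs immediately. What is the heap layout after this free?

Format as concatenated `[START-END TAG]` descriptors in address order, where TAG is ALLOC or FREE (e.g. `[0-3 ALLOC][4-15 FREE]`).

Op 1: a = malloc(15) -> a = 0; heap: [0-14 ALLOC][15-47 FREE]
Op 2: a = realloc(a, 14) -> a = 0; heap: [0-13 ALLOC][14-47 FREE]
Op 3: a = realloc(a, 20) -> a = 0; heap: [0-19 ALLOC][20-47 FREE]
Op 4: b = malloc(4) -> b = 20; heap: [0-19 ALLOC][20-23 ALLOC][24-47 FREE]
Op 5: c = malloc(15) -> c = 24; heap: [0-19 ALLOC][20-23 ALLOC][24-38 ALLOC][39-47 FREE]
Op 6: free(c) -> (freed c); heap: [0-19 ALLOC][20-23 ALLOC][24-47 FREE]
free(b): b = 20 -> block [20-23 ALLOC]; mark free, coalesce with adjacent free neighbors -> [0-19 ALLOC][20-47 FREE]

Answer: [0-19 ALLOC][20-47 FREE]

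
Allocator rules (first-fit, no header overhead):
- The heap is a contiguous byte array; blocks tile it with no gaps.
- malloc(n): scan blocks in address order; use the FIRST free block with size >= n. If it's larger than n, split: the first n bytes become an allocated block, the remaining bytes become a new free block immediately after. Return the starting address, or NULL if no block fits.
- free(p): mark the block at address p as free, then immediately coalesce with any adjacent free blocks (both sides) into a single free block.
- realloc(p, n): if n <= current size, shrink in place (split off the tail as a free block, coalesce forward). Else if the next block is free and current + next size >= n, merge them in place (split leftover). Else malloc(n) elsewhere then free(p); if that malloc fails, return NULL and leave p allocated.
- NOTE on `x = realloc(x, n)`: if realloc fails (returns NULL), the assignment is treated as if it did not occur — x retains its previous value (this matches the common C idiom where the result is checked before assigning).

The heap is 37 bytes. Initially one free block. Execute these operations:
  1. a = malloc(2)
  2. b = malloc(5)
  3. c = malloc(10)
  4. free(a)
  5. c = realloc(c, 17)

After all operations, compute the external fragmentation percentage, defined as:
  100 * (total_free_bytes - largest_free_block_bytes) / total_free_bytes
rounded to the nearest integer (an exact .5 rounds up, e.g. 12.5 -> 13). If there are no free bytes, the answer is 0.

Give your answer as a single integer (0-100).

Op 1: a = malloc(2) -> a = 0; heap: [0-1 ALLOC][2-36 FREE]
Op 2: b = malloc(5) -> b = 2; heap: [0-1 ALLOC][2-6 ALLOC][7-36 FREE]
Op 3: c = malloc(10) -> c = 7; heap: [0-1 ALLOC][2-6 ALLOC][7-16 ALLOC][17-36 FREE]
Op 4: free(a) -> (freed a); heap: [0-1 FREE][2-6 ALLOC][7-16 ALLOC][17-36 FREE]
Op 5: c = realloc(c, 17) -> c = 7; heap: [0-1 FREE][2-6 ALLOC][7-23 ALLOC][24-36 FREE]
Free blocks: [2 13] total_free=15 largest=13 -> 100*(15-13)/15 = 200/15 ≈ 13.333 -> rounds to 13

Answer: 13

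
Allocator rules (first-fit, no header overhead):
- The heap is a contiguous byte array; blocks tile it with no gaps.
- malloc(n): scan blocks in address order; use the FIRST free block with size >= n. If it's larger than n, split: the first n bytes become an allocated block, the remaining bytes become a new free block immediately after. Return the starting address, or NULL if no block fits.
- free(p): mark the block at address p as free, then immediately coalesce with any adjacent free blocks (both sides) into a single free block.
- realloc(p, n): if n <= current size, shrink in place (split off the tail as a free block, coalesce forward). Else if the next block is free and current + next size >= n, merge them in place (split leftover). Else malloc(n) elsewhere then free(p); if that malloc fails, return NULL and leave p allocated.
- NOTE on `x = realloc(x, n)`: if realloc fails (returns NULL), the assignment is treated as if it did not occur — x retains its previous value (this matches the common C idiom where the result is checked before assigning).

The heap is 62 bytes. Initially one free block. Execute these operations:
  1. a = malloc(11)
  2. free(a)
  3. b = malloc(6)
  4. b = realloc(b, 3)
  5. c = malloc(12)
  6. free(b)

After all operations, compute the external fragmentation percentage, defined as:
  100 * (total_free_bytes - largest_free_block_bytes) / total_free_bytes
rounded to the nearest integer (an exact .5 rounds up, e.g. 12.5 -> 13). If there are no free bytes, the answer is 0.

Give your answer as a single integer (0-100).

Answer: 6

Derivation:
Op 1: a = malloc(11) -> a = 0; heap: [0-10 ALLOC][11-61 FREE]
Op 2: free(a) -> (freed a); heap: [0-61 FREE]
Op 3: b = malloc(6) -> b = 0; heap: [0-5 ALLOC][6-61 FREE]
Op 4: b = realloc(b, 3) -> b = 0; heap: [0-2 ALLOC][3-61 FREE]
Op 5: c = malloc(12) -> c = 3; heap: [0-2 ALLOC][3-14 ALLOC][15-61 FREE]
Op 6: free(b) -> (freed b); heap: [0-2 FREE][3-14 ALLOC][15-61 FREE]
Free blocks: [3 47] total_free=50 largest=47 -> 100*(50-47)/50 = 300/50 = 6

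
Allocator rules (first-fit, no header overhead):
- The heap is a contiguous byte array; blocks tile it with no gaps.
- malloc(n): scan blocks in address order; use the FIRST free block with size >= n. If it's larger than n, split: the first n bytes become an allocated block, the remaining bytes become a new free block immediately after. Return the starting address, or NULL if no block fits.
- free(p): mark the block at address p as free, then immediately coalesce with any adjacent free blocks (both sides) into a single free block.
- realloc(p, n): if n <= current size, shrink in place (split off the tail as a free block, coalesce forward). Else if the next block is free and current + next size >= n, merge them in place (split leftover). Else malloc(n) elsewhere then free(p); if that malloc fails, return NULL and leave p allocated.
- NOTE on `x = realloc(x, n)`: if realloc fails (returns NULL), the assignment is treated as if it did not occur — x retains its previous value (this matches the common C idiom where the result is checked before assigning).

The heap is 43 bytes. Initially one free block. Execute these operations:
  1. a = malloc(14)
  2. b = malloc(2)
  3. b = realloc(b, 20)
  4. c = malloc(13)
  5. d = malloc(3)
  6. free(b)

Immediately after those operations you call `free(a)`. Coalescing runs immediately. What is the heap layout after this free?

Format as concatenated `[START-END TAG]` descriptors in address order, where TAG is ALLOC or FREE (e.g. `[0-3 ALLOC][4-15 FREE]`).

Answer: [0-33 FREE][34-36 ALLOC][37-42 FREE]

Derivation:
Op 1: a = malloc(14) -> a = 0; heap: [0-13 ALLOC][14-42 FREE]
Op 2: b = malloc(2) -> b = 14; heap: [0-13 ALLOC][14-15 ALLOC][16-42 FREE]
Op 3: b = realloc(b, 20) -> b = 14; heap: [0-13 ALLOC][14-33 ALLOC][34-42 FREE]
Op 4: c = malloc(13) -> c = NULL; heap: [0-13 ALLOC][14-33 ALLOC][34-42 FREE]
Op 5: d = malloc(3) -> d = 34; heap: [0-13 ALLOC][14-33 ALLOC][34-36 ALLOC][37-42 FREE]
Op 6: free(b) -> (freed b); heap: [0-13 ALLOC][14-33 FREE][34-36 ALLOC][37-42 FREE]
free(a): a = 0 -> block [0-13 ALLOC]; mark free, coalesce with adjacent free neighbors -> [0-33 FREE][34-36 ALLOC][37-42 FREE]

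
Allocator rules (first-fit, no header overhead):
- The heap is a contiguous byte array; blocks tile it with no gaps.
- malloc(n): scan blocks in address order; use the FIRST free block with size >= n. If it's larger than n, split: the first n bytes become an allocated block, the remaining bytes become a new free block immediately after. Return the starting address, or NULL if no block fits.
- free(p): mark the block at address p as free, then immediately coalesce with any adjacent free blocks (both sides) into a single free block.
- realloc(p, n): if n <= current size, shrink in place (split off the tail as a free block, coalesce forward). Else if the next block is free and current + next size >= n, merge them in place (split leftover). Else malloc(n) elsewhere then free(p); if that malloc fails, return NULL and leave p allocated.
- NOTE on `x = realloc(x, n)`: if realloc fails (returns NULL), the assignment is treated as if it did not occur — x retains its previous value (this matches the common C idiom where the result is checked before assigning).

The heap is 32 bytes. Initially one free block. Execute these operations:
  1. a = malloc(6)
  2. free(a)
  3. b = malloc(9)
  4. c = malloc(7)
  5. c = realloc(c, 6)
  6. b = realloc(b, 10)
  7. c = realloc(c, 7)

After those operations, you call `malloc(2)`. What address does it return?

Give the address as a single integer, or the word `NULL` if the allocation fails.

Op 1: a = malloc(6) -> a = 0; heap: [0-5 ALLOC][6-31 FREE]
Op 2: free(a) -> (freed a); heap: [0-31 FREE]
Op 3: b = malloc(9) -> b = 0; heap: [0-8 ALLOC][9-31 FREE]
Op 4: c = malloc(7) -> c = 9; heap: [0-8 ALLOC][9-15 ALLOC][16-31 FREE]
Op 5: c = realloc(c, 6) -> c = 9; heap: [0-8 ALLOC][9-14 ALLOC][15-31 FREE]
Op 6: b = realloc(b, 10) -> b = 15; heap: [0-8 FREE][9-14 ALLOC][15-24 ALLOC][25-31 FREE]
Op 7: c = realloc(c, 7) -> c = 0; heap: [0-6 ALLOC][7-14 FREE][15-24 ALLOC][25-31 FREE]
malloc(2): first-fit scan over [0-6 ALLOC][7-14 FREE][15-24 ALLOC][25-31 FREE] -> 7

Answer: 7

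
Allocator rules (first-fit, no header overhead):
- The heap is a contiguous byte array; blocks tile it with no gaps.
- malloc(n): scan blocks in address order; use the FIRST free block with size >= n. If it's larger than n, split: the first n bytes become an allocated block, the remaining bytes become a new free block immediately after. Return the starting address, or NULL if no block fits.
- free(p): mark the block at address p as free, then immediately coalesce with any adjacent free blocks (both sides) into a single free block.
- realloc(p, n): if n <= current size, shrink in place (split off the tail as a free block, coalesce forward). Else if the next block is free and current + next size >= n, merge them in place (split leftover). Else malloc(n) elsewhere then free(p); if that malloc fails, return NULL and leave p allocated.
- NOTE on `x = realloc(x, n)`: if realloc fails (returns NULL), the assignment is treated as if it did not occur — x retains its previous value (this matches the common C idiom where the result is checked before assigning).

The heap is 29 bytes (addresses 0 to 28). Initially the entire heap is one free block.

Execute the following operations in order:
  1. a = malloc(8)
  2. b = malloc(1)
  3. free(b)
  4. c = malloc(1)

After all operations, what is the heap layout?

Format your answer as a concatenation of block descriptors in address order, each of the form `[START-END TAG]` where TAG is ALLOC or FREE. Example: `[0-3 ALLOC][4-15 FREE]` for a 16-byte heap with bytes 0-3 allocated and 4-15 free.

Op 1: a = malloc(8) -> a = 0; heap: [0-7 ALLOC][8-28 FREE]
Op 2: b = malloc(1) -> b = 8; heap: [0-7 ALLOC][8-8 ALLOC][9-28 FREE]
Op 3: free(b) -> (freed b); heap: [0-7 ALLOC][8-28 FREE]
Op 4: c = malloc(1) -> c = 8; heap: [0-7 ALLOC][8-8 ALLOC][9-28 FREE]

Answer: [0-7 ALLOC][8-8 ALLOC][9-28 FREE]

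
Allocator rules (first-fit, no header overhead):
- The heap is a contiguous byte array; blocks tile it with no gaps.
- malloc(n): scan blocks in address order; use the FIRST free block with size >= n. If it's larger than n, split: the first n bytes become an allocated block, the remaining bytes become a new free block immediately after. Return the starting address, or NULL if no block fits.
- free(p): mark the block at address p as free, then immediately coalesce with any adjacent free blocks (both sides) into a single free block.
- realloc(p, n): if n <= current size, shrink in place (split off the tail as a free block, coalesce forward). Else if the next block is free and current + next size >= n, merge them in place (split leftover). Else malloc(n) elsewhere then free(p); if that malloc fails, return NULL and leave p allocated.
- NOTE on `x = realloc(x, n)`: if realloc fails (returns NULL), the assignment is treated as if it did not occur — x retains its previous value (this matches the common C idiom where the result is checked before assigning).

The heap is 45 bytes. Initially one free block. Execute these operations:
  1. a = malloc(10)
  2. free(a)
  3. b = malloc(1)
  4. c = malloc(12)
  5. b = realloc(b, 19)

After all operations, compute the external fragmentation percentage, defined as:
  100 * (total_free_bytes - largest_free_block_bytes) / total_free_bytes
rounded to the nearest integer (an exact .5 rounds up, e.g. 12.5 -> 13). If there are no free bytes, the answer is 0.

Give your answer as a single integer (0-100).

Op 1: a = malloc(10) -> a = 0; heap: [0-9 ALLOC][10-44 FREE]
Op 2: free(a) -> (freed a); heap: [0-44 FREE]
Op 3: b = malloc(1) -> b = 0; heap: [0-0 ALLOC][1-44 FREE]
Op 4: c = malloc(12) -> c = 1; heap: [0-0 ALLOC][1-12 ALLOC][13-44 FREE]
Op 5: b = realloc(b, 19) -> b = 13; heap: [0-0 FREE][1-12 ALLOC][13-31 ALLOC][32-44 FREE]
Free blocks: [1 13] total_free=14 largest=13 -> 100*(14-13)/14 = 100/14 ≈ 7.143 -> rounds to 7

Answer: 7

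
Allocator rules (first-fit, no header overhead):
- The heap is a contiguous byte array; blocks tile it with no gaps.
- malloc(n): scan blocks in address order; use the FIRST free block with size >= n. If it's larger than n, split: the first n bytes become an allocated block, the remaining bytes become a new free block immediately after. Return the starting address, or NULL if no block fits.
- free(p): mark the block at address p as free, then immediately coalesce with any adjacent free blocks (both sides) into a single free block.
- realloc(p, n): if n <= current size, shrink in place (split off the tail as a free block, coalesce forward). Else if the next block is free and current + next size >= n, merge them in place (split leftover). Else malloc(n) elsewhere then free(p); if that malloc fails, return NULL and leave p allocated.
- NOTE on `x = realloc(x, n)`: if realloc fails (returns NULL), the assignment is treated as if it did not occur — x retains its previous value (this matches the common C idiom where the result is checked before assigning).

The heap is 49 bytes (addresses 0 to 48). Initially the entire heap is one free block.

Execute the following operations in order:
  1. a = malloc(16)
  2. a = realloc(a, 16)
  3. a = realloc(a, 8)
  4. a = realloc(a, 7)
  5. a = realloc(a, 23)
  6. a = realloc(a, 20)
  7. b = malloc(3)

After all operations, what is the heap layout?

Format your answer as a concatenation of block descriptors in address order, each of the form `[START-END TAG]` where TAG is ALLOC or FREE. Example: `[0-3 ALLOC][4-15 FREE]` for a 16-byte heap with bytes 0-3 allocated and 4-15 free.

Op 1: a = malloc(16) -> a = 0; heap: [0-15 ALLOC][16-48 FREE]
Op 2: a = realloc(a, 16) -> a = 0; heap: [0-15 ALLOC][16-48 FREE]
Op 3: a = realloc(a, 8) -> a = 0; heap: [0-7 ALLOC][8-48 FREE]
Op 4: a = realloc(a, 7) -> a = 0; heap: [0-6 ALLOC][7-48 FREE]
Op 5: a = realloc(a, 23) -> a = 0; heap: [0-22 ALLOC][23-48 FREE]
Op 6: a = realloc(a, 20) -> a = 0; heap: [0-19 ALLOC][20-48 FREE]
Op 7: b = malloc(3) -> b = 20; heap: [0-19 ALLOC][20-22 ALLOC][23-48 FREE]

Answer: [0-19 ALLOC][20-22 ALLOC][23-48 FREE]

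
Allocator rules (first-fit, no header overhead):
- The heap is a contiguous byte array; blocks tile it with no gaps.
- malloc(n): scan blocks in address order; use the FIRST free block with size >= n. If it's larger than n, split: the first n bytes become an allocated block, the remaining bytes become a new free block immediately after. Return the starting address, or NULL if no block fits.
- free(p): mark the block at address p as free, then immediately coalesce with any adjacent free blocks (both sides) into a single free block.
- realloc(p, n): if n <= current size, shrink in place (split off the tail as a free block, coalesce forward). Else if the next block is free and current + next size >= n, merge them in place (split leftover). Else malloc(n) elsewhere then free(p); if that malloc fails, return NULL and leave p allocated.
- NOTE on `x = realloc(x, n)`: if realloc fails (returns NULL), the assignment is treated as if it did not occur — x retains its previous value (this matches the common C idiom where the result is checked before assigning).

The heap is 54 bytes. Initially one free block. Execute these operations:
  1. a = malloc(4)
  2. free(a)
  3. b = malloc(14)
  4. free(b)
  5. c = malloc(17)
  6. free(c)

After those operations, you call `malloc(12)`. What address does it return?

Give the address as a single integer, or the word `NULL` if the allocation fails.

Answer: 0

Derivation:
Op 1: a = malloc(4) -> a = 0; heap: [0-3 ALLOC][4-53 FREE]
Op 2: free(a) -> (freed a); heap: [0-53 FREE]
Op 3: b = malloc(14) -> b = 0; heap: [0-13 ALLOC][14-53 FREE]
Op 4: free(b) -> (freed b); heap: [0-53 FREE]
Op 5: c = malloc(17) -> c = 0; heap: [0-16 ALLOC][17-53 FREE]
Op 6: free(c) -> (freed c); heap: [0-53 FREE]
malloc(12): first-fit scan over [0-53 FREE] -> 0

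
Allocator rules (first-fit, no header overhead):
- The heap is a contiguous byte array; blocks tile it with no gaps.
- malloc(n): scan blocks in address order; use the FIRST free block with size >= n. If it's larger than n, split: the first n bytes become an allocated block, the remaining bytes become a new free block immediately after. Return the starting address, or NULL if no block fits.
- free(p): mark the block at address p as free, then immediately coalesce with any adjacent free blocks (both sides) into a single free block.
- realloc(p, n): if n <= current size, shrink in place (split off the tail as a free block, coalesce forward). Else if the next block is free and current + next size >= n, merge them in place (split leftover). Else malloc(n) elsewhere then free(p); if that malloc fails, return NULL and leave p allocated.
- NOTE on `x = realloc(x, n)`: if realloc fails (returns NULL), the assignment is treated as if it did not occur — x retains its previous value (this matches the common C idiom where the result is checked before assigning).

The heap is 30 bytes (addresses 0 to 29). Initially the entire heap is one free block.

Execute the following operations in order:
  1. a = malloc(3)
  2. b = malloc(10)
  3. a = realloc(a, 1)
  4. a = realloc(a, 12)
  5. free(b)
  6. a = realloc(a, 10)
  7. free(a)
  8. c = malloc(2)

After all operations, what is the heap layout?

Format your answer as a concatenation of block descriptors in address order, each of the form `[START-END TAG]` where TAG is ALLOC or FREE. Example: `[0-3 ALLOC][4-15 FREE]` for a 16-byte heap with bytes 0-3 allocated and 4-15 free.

Op 1: a = malloc(3) -> a = 0; heap: [0-2 ALLOC][3-29 FREE]
Op 2: b = malloc(10) -> b = 3; heap: [0-2 ALLOC][3-12 ALLOC][13-29 FREE]
Op 3: a = realloc(a, 1) -> a = 0; heap: [0-0 ALLOC][1-2 FREE][3-12 ALLOC][13-29 FREE]
Op 4: a = realloc(a, 12) -> a = 13; heap: [0-2 FREE][3-12 ALLOC][13-24 ALLOC][25-29 FREE]
Op 5: free(b) -> (freed b); heap: [0-12 FREE][13-24 ALLOC][25-29 FREE]
Op 6: a = realloc(a, 10) -> a = 13; heap: [0-12 FREE][13-22 ALLOC][23-29 FREE]
Op 7: free(a) -> (freed a); heap: [0-29 FREE]
Op 8: c = malloc(2) -> c = 0; heap: [0-1 ALLOC][2-29 FREE]

Answer: [0-1 ALLOC][2-29 FREE]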